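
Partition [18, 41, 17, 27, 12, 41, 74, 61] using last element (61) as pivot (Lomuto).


Pivot: 61
  18 <= 61: advance i (no swap)
  41 <= 61: advance i (no swap)
  17 <= 61: advance i (no swap)
  27 <= 61: advance i (no swap)
  12 <= 61: advance i (no swap)
  41 <= 61: advance i (no swap)
Place pivot at 6: [18, 41, 17, 27, 12, 41, 61, 74]

Partitioned: [18, 41, 17, 27, 12, 41, 61, 74]


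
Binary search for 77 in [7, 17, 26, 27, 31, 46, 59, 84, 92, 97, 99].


Step 1: lo=0, hi=10, mid=5, val=46
Step 2: lo=6, hi=10, mid=8, val=92
Step 3: lo=6, hi=7, mid=6, val=59
Step 4: lo=7, hi=7, mid=7, val=84

Not found


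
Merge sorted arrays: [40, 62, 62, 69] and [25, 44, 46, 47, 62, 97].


Take 25 from B
Take 40 from A
Take 44 from B
Take 46 from B
Take 47 from B
Take 62 from A
Take 62 from A
Take 62 from B
Take 69 from A

Merged: [25, 40, 44, 46, 47, 62, 62, 62, 69, 97]


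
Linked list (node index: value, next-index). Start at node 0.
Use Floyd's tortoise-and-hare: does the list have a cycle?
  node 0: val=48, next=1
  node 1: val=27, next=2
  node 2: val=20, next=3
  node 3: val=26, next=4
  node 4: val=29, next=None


Floyd's tortoise (slow, +1) and hare (fast, +2):
  init: slow=0, fast=0
  step 1: slow=1, fast=2
  step 2: slow=2, fast=4
  step 3: fast -> None, no cycle

Cycle: no


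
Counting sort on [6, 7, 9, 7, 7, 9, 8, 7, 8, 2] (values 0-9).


Input: [6, 7, 9, 7, 7, 9, 8, 7, 8, 2]
Counts: [0, 0, 1, 0, 0, 0, 1, 4, 2, 2]

Sorted: [2, 6, 7, 7, 7, 7, 8, 8, 9, 9]


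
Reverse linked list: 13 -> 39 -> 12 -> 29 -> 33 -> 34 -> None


Step 1: curr=13, set curr.next=prev(None) | reversed so far: 13
Step 2: curr=39, set curr.next=prev(13) | reversed so far: 39 -> 13
Step 3: curr=12, set curr.next=prev(39) | reversed so far: 12 -> 39 -> 13
Step 4: curr=29, set curr.next=prev(12) | reversed so far: 29 -> 12 -> 39 -> 13
Step 5: curr=33, set curr.next=prev(29) | reversed so far: 33 -> 29 -> 12 -> 39 -> 13
Step 6: curr=34, set curr.next=prev(33) | reversed so far: 34 -> 33 -> 29 -> 12 -> 39 -> 13

34 -> 33 -> 29 -> 12 -> 39 -> 13 -> None


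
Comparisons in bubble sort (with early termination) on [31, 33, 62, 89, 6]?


Algorithm: bubble sort (with early termination)
Input: [31, 33, 62, 89, 6]
Sorted: [6, 31, 33, 62, 89]

10


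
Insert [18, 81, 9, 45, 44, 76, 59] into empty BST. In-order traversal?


Insert 18: root
Insert 81: R from 18
Insert 9: L from 18
Insert 45: R from 18 -> L from 81
Insert 44: R from 18 -> L from 81 -> L from 45
Insert 76: R from 18 -> L from 81 -> R from 45
Insert 59: R from 18 -> L from 81 -> R from 45 -> L from 76

In-order: [9, 18, 44, 45, 59, 76, 81]


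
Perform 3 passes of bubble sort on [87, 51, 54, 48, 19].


Initial: [87, 51, 54, 48, 19]
Pass 1: [51, 54, 48, 19, 87] (4 swaps)
Pass 2: [51, 48, 19, 54, 87] (2 swaps)
Pass 3: [48, 19, 51, 54, 87] (2 swaps)

After 3 passes: [48, 19, 51, 54, 87]


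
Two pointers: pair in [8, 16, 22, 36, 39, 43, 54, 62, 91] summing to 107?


lo=0(8)+hi=8(91)=99
lo=1(16)+hi=8(91)=107

Yes: 16+91=107


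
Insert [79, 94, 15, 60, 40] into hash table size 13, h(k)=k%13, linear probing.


Insert 79: h=1 -> slot 1
Insert 94: h=3 -> slot 3
Insert 15: h=2 -> slot 2
Insert 60: h=8 -> slot 8
Insert 40: h=1, 3 probes -> slot 4

Table: [None, 79, 15, 94, 40, None, None, None, 60, None, None, None, None]


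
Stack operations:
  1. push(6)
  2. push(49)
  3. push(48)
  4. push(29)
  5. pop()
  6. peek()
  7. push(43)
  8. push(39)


push(6) -> [6]
push(49) -> [6, 49]
push(48) -> [6, 49, 48]
push(29) -> [6, 49, 48, 29]
pop()->29, [6, 49, 48]
peek()->48
push(43) -> [6, 49, 48, 43]
push(39) -> [6, 49, 48, 43, 39]

Final stack: [6, 49, 48, 43, 39]


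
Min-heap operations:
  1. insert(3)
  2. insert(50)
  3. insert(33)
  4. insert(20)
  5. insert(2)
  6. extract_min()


insert(3) -> [3]
insert(50) -> [3, 50]
insert(33) -> [3, 50, 33]
insert(20) -> [3, 20, 33, 50]
insert(2) -> [2, 3, 33, 50, 20]
extract_min()->2, [3, 20, 33, 50]

Final heap: [3, 20, 33, 50]


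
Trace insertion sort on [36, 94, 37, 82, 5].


Initial: [36, 94, 37, 82, 5]
Insert 94: [36, 94, 37, 82, 5]
Insert 37: [36, 37, 94, 82, 5]
Insert 82: [36, 37, 82, 94, 5]
Insert 5: [5, 36, 37, 82, 94]

Sorted: [5, 36, 37, 82, 94]


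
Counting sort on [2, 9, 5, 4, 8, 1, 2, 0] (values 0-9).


Input: [2, 9, 5, 4, 8, 1, 2, 0]
Counts: [1, 1, 2, 0, 1, 1, 0, 0, 1, 1]

Sorted: [0, 1, 2, 2, 4, 5, 8, 9]


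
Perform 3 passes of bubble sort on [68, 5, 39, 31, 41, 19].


Initial: [68, 5, 39, 31, 41, 19]
Pass 1: [5, 39, 31, 41, 19, 68] (5 swaps)
Pass 2: [5, 31, 39, 19, 41, 68] (2 swaps)
Pass 3: [5, 31, 19, 39, 41, 68] (1 swaps)

After 3 passes: [5, 31, 19, 39, 41, 68]


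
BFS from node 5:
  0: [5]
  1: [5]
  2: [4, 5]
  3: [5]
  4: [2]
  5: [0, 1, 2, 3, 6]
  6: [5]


Visit 5, enqueue [0, 1, 2, 3, 6]
Visit 0, enqueue []
Visit 1, enqueue []
Visit 2, enqueue [4]
Visit 3, enqueue []
Visit 6, enqueue []
Visit 4, enqueue []

BFS order: [5, 0, 1, 2, 3, 6, 4]


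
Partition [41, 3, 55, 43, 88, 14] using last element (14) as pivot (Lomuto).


Pivot: 14
  3 <= 14: swap -> [3, 41, 55, 43, 88, 14]
Place pivot at 1: [3, 14, 55, 43, 88, 41]

Partitioned: [3, 14, 55, 43, 88, 41]


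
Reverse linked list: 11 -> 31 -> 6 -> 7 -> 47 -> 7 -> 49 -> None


Step 1: curr=11, set curr.next=prev(None) | reversed so far: 11
Step 2: curr=31, set curr.next=prev(11) | reversed so far: 31 -> 11
Step 3: curr=6, set curr.next=prev(31) | reversed so far: 6 -> 31 -> 11
Step 4: curr=7, set curr.next=prev(6) | reversed so far: 7 -> 6 -> 31 -> 11
Step 5: curr=47, set curr.next=prev(7) | reversed so far: 47 -> 7 -> 6 -> 31 -> 11
Step 6: curr=7, set curr.next=prev(47) | reversed so far: 7 -> 47 -> 7 -> 6 -> 31 -> 11
Step 7: curr=49, set curr.next=prev(7) | reversed so far: 49 -> 7 -> 47 -> 7 -> 6 -> 31 -> 11

49 -> 7 -> 47 -> 7 -> 6 -> 31 -> 11 -> None


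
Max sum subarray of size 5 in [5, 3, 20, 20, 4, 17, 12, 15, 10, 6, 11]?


[0:5]: 52
[1:6]: 64
[2:7]: 73
[3:8]: 68
[4:9]: 58
[5:10]: 60
[6:11]: 54

Max: 73 at [2:7]


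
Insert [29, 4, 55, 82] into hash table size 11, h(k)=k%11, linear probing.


Insert 29: h=7 -> slot 7
Insert 4: h=4 -> slot 4
Insert 55: h=0 -> slot 0
Insert 82: h=5 -> slot 5

Table: [55, None, None, None, 4, 82, None, 29, None, None, None]


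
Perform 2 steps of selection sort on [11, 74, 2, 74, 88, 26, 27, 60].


Initial: [11, 74, 2, 74, 88, 26, 27, 60]
Step 1: min=2 at 2
  Swap: [2, 74, 11, 74, 88, 26, 27, 60]
Step 2: min=11 at 2
  Swap: [2, 11, 74, 74, 88, 26, 27, 60]

After 2 steps: [2, 11, 74, 74, 88, 26, 27, 60]


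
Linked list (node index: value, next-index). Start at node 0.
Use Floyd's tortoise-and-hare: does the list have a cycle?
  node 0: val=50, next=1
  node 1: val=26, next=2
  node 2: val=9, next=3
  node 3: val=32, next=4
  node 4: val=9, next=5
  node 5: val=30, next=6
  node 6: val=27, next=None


Floyd's tortoise (slow, +1) and hare (fast, +2):
  init: slow=0, fast=0
  step 1: slow=1, fast=2
  step 2: slow=2, fast=4
  step 3: slow=3, fast=6
  step 4: fast -> None, no cycle

Cycle: no


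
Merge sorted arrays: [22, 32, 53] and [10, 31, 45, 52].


Take 10 from B
Take 22 from A
Take 31 from B
Take 32 from A
Take 45 from B
Take 52 from B

Merged: [10, 22, 31, 32, 45, 52, 53]


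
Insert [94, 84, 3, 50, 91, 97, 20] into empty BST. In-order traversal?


Insert 94: root
Insert 84: L from 94
Insert 3: L from 94 -> L from 84
Insert 50: L from 94 -> L from 84 -> R from 3
Insert 91: L from 94 -> R from 84
Insert 97: R from 94
Insert 20: L from 94 -> L from 84 -> R from 3 -> L from 50

In-order: [3, 20, 50, 84, 91, 94, 97]


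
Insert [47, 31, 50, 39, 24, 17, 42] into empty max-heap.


Insert 47: [47]
Insert 31: [47, 31]
Insert 50: [50, 31, 47]
Insert 39: [50, 39, 47, 31]
Insert 24: [50, 39, 47, 31, 24]
Insert 17: [50, 39, 47, 31, 24, 17]
Insert 42: [50, 39, 47, 31, 24, 17, 42]

Final heap: [50, 39, 47, 31, 24, 17, 42]


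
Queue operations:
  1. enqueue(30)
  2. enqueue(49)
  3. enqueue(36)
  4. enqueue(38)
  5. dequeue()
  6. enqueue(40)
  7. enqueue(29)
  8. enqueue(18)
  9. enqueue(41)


enqueue(30) -> [30]
enqueue(49) -> [30, 49]
enqueue(36) -> [30, 49, 36]
enqueue(38) -> [30, 49, 36, 38]
dequeue()->30, [49, 36, 38]
enqueue(40) -> [49, 36, 38, 40]
enqueue(29) -> [49, 36, 38, 40, 29]
enqueue(18) -> [49, 36, 38, 40, 29, 18]
enqueue(41) -> [49, 36, 38, 40, 29, 18, 41]

Final queue: [49, 36, 38, 40, 29, 18, 41]


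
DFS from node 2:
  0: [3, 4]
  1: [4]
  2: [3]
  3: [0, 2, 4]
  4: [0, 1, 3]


Visit 2, push [3]
Visit 3, push [4, 0]
Visit 0, push [4]
Visit 4, push [1]
Visit 1, push []

DFS order: [2, 3, 0, 4, 1]


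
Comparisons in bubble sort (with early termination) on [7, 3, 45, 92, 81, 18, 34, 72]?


Algorithm: bubble sort (with early termination)
Input: [7, 3, 45, 92, 81, 18, 34, 72]
Sorted: [3, 7, 18, 34, 45, 72, 81, 92]

22


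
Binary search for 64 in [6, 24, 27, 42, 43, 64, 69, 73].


Step 1: lo=0, hi=7, mid=3, val=42
Step 2: lo=4, hi=7, mid=5, val=64

Found at index 5


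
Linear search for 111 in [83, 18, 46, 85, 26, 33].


i=0: 83!=111
i=1: 18!=111
i=2: 46!=111
i=3: 85!=111
i=4: 26!=111
i=5: 33!=111

Not found, 6 comps


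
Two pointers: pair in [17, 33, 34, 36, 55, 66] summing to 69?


lo=0(17)+hi=5(66)=83
lo=0(17)+hi=4(55)=72
lo=0(17)+hi=3(36)=53
lo=1(33)+hi=3(36)=69

Yes: 33+36=69


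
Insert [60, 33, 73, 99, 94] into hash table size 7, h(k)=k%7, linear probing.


Insert 60: h=4 -> slot 4
Insert 33: h=5 -> slot 5
Insert 73: h=3 -> slot 3
Insert 99: h=1 -> slot 1
Insert 94: h=3, 3 probes -> slot 6

Table: [None, 99, None, 73, 60, 33, 94]


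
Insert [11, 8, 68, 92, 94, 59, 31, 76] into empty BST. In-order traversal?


Insert 11: root
Insert 8: L from 11
Insert 68: R from 11
Insert 92: R from 11 -> R from 68
Insert 94: R from 11 -> R from 68 -> R from 92
Insert 59: R from 11 -> L from 68
Insert 31: R from 11 -> L from 68 -> L from 59
Insert 76: R from 11 -> R from 68 -> L from 92

In-order: [8, 11, 31, 59, 68, 76, 92, 94]


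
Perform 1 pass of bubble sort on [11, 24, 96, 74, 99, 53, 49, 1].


Initial: [11, 24, 96, 74, 99, 53, 49, 1]
Pass 1: [11, 24, 74, 96, 53, 49, 1, 99] (4 swaps)

After 1 pass: [11, 24, 74, 96, 53, 49, 1, 99]


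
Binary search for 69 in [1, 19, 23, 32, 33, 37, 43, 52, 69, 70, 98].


Step 1: lo=0, hi=10, mid=5, val=37
Step 2: lo=6, hi=10, mid=8, val=69

Found at index 8


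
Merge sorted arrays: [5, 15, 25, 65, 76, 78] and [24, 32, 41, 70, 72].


Take 5 from A
Take 15 from A
Take 24 from B
Take 25 from A
Take 32 from B
Take 41 from B
Take 65 from A
Take 70 from B
Take 72 from B

Merged: [5, 15, 24, 25, 32, 41, 65, 70, 72, 76, 78]


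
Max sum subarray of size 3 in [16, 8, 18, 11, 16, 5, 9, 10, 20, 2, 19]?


[0:3]: 42
[1:4]: 37
[2:5]: 45
[3:6]: 32
[4:7]: 30
[5:8]: 24
[6:9]: 39
[7:10]: 32
[8:11]: 41

Max: 45 at [2:5]


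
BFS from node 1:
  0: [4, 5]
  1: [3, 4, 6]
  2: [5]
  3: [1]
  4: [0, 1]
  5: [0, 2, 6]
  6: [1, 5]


Visit 1, enqueue [3, 4, 6]
Visit 3, enqueue []
Visit 4, enqueue [0]
Visit 6, enqueue [5]
Visit 0, enqueue []
Visit 5, enqueue [2]
Visit 2, enqueue []

BFS order: [1, 3, 4, 6, 0, 5, 2]


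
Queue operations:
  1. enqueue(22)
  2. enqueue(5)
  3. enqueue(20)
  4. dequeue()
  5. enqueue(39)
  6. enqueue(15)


enqueue(22) -> [22]
enqueue(5) -> [22, 5]
enqueue(20) -> [22, 5, 20]
dequeue()->22, [5, 20]
enqueue(39) -> [5, 20, 39]
enqueue(15) -> [5, 20, 39, 15]

Final queue: [5, 20, 39, 15]


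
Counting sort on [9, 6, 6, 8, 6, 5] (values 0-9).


Input: [9, 6, 6, 8, 6, 5]
Counts: [0, 0, 0, 0, 0, 1, 3, 0, 1, 1]

Sorted: [5, 6, 6, 6, 8, 9]


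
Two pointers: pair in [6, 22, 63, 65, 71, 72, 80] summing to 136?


lo=0(6)+hi=6(80)=86
lo=1(22)+hi=6(80)=102
lo=2(63)+hi=6(80)=143
lo=2(63)+hi=5(72)=135
lo=3(65)+hi=5(72)=137
lo=3(65)+hi=4(71)=136

Yes: 65+71=136


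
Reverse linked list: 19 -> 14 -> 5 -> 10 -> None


Step 1: curr=19, set curr.next=prev(None) | reversed so far: 19
Step 2: curr=14, set curr.next=prev(19) | reversed so far: 14 -> 19
Step 3: curr=5, set curr.next=prev(14) | reversed so far: 5 -> 14 -> 19
Step 4: curr=10, set curr.next=prev(5) | reversed so far: 10 -> 5 -> 14 -> 19

10 -> 5 -> 14 -> 19 -> None


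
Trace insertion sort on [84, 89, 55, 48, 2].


Initial: [84, 89, 55, 48, 2]
Insert 89: [84, 89, 55, 48, 2]
Insert 55: [55, 84, 89, 48, 2]
Insert 48: [48, 55, 84, 89, 2]
Insert 2: [2, 48, 55, 84, 89]

Sorted: [2, 48, 55, 84, 89]


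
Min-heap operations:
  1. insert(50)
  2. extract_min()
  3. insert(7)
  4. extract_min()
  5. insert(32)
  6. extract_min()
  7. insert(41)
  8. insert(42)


insert(50) -> [50]
extract_min()->50, []
insert(7) -> [7]
extract_min()->7, []
insert(32) -> [32]
extract_min()->32, []
insert(41) -> [41]
insert(42) -> [41, 42]

Final heap: [41, 42]


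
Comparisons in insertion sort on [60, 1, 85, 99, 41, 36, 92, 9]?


Algorithm: insertion sort
Input: [60, 1, 85, 99, 41, 36, 92, 9]
Sorted: [1, 9, 36, 41, 60, 85, 92, 99]

21


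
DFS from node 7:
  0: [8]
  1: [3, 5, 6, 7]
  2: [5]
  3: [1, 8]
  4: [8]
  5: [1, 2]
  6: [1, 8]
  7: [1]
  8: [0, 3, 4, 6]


Visit 7, push [1]
Visit 1, push [6, 5, 3]
Visit 3, push [8]
Visit 8, push [6, 4, 0]
Visit 0, push []
Visit 4, push []
Visit 6, push []
Visit 5, push [2]
Visit 2, push []

DFS order: [7, 1, 3, 8, 0, 4, 6, 5, 2]


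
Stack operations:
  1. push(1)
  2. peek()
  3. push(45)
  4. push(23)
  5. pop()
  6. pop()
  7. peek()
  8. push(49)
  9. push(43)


push(1) -> [1]
peek()->1
push(45) -> [1, 45]
push(23) -> [1, 45, 23]
pop()->23, [1, 45]
pop()->45, [1]
peek()->1
push(49) -> [1, 49]
push(43) -> [1, 49, 43]

Final stack: [1, 49, 43]


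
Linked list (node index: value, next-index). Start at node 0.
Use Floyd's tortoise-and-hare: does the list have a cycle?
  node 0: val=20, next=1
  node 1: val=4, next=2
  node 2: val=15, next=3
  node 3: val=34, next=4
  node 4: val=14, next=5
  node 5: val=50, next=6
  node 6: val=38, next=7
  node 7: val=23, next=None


Floyd's tortoise (slow, +1) and hare (fast, +2):
  init: slow=0, fast=0
  step 1: slow=1, fast=2
  step 2: slow=2, fast=4
  step 3: slow=3, fast=6
  step 4: fast 6->7->None, no cycle

Cycle: no


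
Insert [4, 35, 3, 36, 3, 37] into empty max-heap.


Insert 4: [4]
Insert 35: [35, 4]
Insert 3: [35, 4, 3]
Insert 36: [36, 35, 3, 4]
Insert 3: [36, 35, 3, 4, 3]
Insert 37: [37, 35, 36, 4, 3, 3]

Final heap: [37, 35, 36, 4, 3, 3]


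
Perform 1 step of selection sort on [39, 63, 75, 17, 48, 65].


Initial: [39, 63, 75, 17, 48, 65]
Step 1: min=17 at 3
  Swap: [17, 63, 75, 39, 48, 65]

After 1 step: [17, 63, 75, 39, 48, 65]


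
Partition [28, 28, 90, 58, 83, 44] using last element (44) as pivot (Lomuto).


Pivot: 44
  28 <= 44: advance i (no swap)
  28 <= 44: advance i (no swap)
Place pivot at 2: [28, 28, 44, 58, 83, 90]

Partitioned: [28, 28, 44, 58, 83, 90]


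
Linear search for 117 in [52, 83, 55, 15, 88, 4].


i=0: 52!=117
i=1: 83!=117
i=2: 55!=117
i=3: 15!=117
i=4: 88!=117
i=5: 4!=117

Not found, 6 comps


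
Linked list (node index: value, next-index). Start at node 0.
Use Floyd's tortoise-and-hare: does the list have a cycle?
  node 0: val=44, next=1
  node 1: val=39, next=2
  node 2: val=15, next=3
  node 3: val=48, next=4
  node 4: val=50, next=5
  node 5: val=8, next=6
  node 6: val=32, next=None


Floyd's tortoise (slow, +1) and hare (fast, +2):
  init: slow=0, fast=0
  step 1: slow=1, fast=2
  step 2: slow=2, fast=4
  step 3: slow=3, fast=6
  step 4: fast -> None, no cycle

Cycle: no


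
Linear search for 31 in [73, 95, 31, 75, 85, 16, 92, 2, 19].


i=0: 73!=31
i=1: 95!=31
i=2: 31==31 found!

Found at 2, 3 comps


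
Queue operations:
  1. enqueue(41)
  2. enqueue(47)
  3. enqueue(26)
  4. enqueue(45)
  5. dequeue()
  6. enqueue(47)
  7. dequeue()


enqueue(41) -> [41]
enqueue(47) -> [41, 47]
enqueue(26) -> [41, 47, 26]
enqueue(45) -> [41, 47, 26, 45]
dequeue()->41, [47, 26, 45]
enqueue(47) -> [47, 26, 45, 47]
dequeue()->47, [26, 45, 47]

Final queue: [26, 45, 47]


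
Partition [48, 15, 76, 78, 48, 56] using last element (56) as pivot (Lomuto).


Pivot: 56
  48 <= 56: advance i (no swap)
  15 <= 56: advance i (no swap)
  48 <= 56: swap -> [48, 15, 48, 78, 76, 56]
Place pivot at 3: [48, 15, 48, 56, 76, 78]

Partitioned: [48, 15, 48, 56, 76, 78]


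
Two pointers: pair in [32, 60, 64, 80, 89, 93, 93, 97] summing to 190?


lo=0(32)+hi=7(97)=129
lo=1(60)+hi=7(97)=157
lo=2(64)+hi=7(97)=161
lo=3(80)+hi=7(97)=177
lo=4(89)+hi=7(97)=186
lo=5(93)+hi=7(97)=190

Yes: 93+97=190


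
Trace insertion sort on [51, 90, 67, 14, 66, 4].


Initial: [51, 90, 67, 14, 66, 4]
Insert 90: [51, 90, 67, 14, 66, 4]
Insert 67: [51, 67, 90, 14, 66, 4]
Insert 14: [14, 51, 67, 90, 66, 4]
Insert 66: [14, 51, 66, 67, 90, 4]
Insert 4: [4, 14, 51, 66, 67, 90]

Sorted: [4, 14, 51, 66, 67, 90]


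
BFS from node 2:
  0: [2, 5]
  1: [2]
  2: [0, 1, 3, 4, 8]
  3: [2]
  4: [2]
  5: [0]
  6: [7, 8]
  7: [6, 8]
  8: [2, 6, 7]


Visit 2, enqueue [0, 1, 3, 4, 8]
Visit 0, enqueue [5]
Visit 1, enqueue []
Visit 3, enqueue []
Visit 4, enqueue []
Visit 8, enqueue [6, 7]
Visit 5, enqueue []
Visit 6, enqueue []
Visit 7, enqueue []

BFS order: [2, 0, 1, 3, 4, 8, 5, 6, 7]


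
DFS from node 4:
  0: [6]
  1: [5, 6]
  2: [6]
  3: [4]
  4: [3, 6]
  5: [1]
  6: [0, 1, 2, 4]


Visit 4, push [6, 3]
Visit 3, push []
Visit 6, push [2, 1, 0]
Visit 0, push []
Visit 1, push [5]
Visit 5, push []
Visit 2, push []

DFS order: [4, 3, 6, 0, 1, 5, 2]


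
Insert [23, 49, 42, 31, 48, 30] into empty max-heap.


Insert 23: [23]
Insert 49: [49, 23]
Insert 42: [49, 23, 42]
Insert 31: [49, 31, 42, 23]
Insert 48: [49, 48, 42, 23, 31]
Insert 30: [49, 48, 42, 23, 31, 30]

Final heap: [49, 48, 42, 23, 31, 30]


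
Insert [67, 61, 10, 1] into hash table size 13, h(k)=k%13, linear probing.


Insert 67: h=2 -> slot 2
Insert 61: h=9 -> slot 9
Insert 10: h=10 -> slot 10
Insert 1: h=1 -> slot 1

Table: [None, 1, 67, None, None, None, None, None, None, 61, 10, None, None]


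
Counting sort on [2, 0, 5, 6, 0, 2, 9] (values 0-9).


Input: [2, 0, 5, 6, 0, 2, 9]
Counts: [2, 0, 2, 0, 0, 1, 1, 0, 0, 1]

Sorted: [0, 0, 2, 2, 5, 6, 9]


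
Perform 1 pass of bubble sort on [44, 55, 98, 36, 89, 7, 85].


Initial: [44, 55, 98, 36, 89, 7, 85]
Pass 1: [44, 55, 36, 89, 7, 85, 98] (4 swaps)

After 1 pass: [44, 55, 36, 89, 7, 85, 98]


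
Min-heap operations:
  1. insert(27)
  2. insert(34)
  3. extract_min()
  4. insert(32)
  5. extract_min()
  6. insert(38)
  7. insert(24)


insert(27) -> [27]
insert(34) -> [27, 34]
extract_min()->27, [34]
insert(32) -> [32, 34]
extract_min()->32, [34]
insert(38) -> [34, 38]
insert(24) -> [24, 38, 34]

Final heap: [24, 38, 34]


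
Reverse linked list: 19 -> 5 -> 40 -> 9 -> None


Step 1: curr=19, set curr.next=prev(None) | reversed so far: 19
Step 2: curr=5, set curr.next=prev(19) | reversed so far: 5 -> 19
Step 3: curr=40, set curr.next=prev(5) | reversed so far: 40 -> 5 -> 19
Step 4: curr=9, set curr.next=prev(40) | reversed so far: 9 -> 40 -> 5 -> 19

9 -> 40 -> 5 -> 19 -> None


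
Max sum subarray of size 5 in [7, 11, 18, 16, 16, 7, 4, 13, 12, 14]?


[0:5]: 68
[1:6]: 68
[2:7]: 61
[3:8]: 56
[4:9]: 52
[5:10]: 50

Max: 68 at [0:5]


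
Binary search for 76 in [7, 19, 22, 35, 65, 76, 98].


Step 1: lo=0, hi=6, mid=3, val=35
Step 2: lo=4, hi=6, mid=5, val=76

Found at index 5


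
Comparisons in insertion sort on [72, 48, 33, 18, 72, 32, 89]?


Algorithm: insertion sort
Input: [72, 48, 33, 18, 72, 32, 89]
Sorted: [18, 32, 33, 48, 72, 72, 89]

13


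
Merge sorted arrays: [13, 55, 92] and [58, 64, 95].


Take 13 from A
Take 55 from A
Take 58 from B
Take 64 from B
Take 92 from A

Merged: [13, 55, 58, 64, 92, 95]


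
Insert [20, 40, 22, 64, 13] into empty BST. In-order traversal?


Insert 20: root
Insert 40: R from 20
Insert 22: R from 20 -> L from 40
Insert 64: R from 20 -> R from 40
Insert 13: L from 20

In-order: [13, 20, 22, 40, 64]


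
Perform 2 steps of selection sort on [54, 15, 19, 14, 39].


Initial: [54, 15, 19, 14, 39]
Step 1: min=14 at 3
  Swap: [14, 15, 19, 54, 39]
Step 2: min=15 at 1
  Swap: [14, 15, 19, 54, 39]

After 2 steps: [14, 15, 19, 54, 39]


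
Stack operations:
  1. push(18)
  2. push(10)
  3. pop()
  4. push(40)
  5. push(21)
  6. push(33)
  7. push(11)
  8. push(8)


push(18) -> [18]
push(10) -> [18, 10]
pop()->10, [18]
push(40) -> [18, 40]
push(21) -> [18, 40, 21]
push(33) -> [18, 40, 21, 33]
push(11) -> [18, 40, 21, 33, 11]
push(8) -> [18, 40, 21, 33, 11, 8]

Final stack: [18, 40, 21, 33, 11, 8]


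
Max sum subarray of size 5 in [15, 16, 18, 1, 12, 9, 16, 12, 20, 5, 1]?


[0:5]: 62
[1:6]: 56
[2:7]: 56
[3:8]: 50
[4:9]: 69
[5:10]: 62
[6:11]: 54

Max: 69 at [4:9]


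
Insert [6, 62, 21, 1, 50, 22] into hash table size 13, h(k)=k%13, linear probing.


Insert 6: h=6 -> slot 6
Insert 62: h=10 -> slot 10
Insert 21: h=8 -> slot 8
Insert 1: h=1 -> slot 1
Insert 50: h=11 -> slot 11
Insert 22: h=9 -> slot 9

Table: [None, 1, None, None, None, None, 6, None, 21, 22, 62, 50, None]


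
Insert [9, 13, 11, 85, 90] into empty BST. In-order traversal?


Insert 9: root
Insert 13: R from 9
Insert 11: R from 9 -> L from 13
Insert 85: R from 9 -> R from 13
Insert 90: R from 9 -> R from 13 -> R from 85

In-order: [9, 11, 13, 85, 90]


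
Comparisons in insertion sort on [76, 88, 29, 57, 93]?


Algorithm: insertion sort
Input: [76, 88, 29, 57, 93]
Sorted: [29, 57, 76, 88, 93]

7


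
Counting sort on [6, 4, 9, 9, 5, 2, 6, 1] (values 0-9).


Input: [6, 4, 9, 9, 5, 2, 6, 1]
Counts: [0, 1, 1, 0, 1, 1, 2, 0, 0, 2]

Sorted: [1, 2, 4, 5, 6, 6, 9, 9]


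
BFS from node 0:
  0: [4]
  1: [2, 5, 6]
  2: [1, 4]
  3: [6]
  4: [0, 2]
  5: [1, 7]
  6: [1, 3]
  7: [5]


Visit 0, enqueue [4]
Visit 4, enqueue [2]
Visit 2, enqueue [1]
Visit 1, enqueue [5, 6]
Visit 5, enqueue [7]
Visit 6, enqueue [3]
Visit 7, enqueue []
Visit 3, enqueue []

BFS order: [0, 4, 2, 1, 5, 6, 7, 3]


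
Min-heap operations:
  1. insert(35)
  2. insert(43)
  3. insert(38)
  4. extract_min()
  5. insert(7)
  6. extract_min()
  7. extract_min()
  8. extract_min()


insert(35) -> [35]
insert(43) -> [35, 43]
insert(38) -> [35, 43, 38]
extract_min()->35, [38, 43]
insert(7) -> [7, 43, 38]
extract_min()->7, [38, 43]
extract_min()->38, [43]
extract_min()->43, []

Final heap: []


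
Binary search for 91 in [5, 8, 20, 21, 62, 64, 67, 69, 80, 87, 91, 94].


Step 1: lo=0, hi=11, mid=5, val=64
Step 2: lo=6, hi=11, mid=8, val=80
Step 3: lo=9, hi=11, mid=10, val=91

Found at index 10


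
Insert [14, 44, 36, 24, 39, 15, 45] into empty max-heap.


Insert 14: [14]
Insert 44: [44, 14]
Insert 36: [44, 14, 36]
Insert 24: [44, 24, 36, 14]
Insert 39: [44, 39, 36, 14, 24]
Insert 15: [44, 39, 36, 14, 24, 15]
Insert 45: [45, 39, 44, 14, 24, 15, 36]

Final heap: [45, 39, 44, 14, 24, 15, 36]


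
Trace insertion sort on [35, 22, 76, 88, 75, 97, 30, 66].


Initial: [35, 22, 76, 88, 75, 97, 30, 66]
Insert 22: [22, 35, 76, 88, 75, 97, 30, 66]
Insert 76: [22, 35, 76, 88, 75, 97, 30, 66]
Insert 88: [22, 35, 76, 88, 75, 97, 30, 66]
Insert 75: [22, 35, 75, 76, 88, 97, 30, 66]
Insert 97: [22, 35, 75, 76, 88, 97, 30, 66]
Insert 30: [22, 30, 35, 75, 76, 88, 97, 66]
Insert 66: [22, 30, 35, 66, 75, 76, 88, 97]

Sorted: [22, 30, 35, 66, 75, 76, 88, 97]


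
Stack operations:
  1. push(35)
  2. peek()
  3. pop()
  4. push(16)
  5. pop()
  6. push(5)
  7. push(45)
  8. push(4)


push(35) -> [35]
peek()->35
pop()->35, []
push(16) -> [16]
pop()->16, []
push(5) -> [5]
push(45) -> [5, 45]
push(4) -> [5, 45, 4]

Final stack: [5, 45, 4]


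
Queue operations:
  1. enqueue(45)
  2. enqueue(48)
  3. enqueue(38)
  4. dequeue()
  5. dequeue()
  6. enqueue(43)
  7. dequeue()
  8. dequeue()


enqueue(45) -> [45]
enqueue(48) -> [45, 48]
enqueue(38) -> [45, 48, 38]
dequeue()->45, [48, 38]
dequeue()->48, [38]
enqueue(43) -> [38, 43]
dequeue()->38, [43]
dequeue()->43, []

Final queue: []


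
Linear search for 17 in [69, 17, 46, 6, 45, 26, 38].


i=0: 69!=17
i=1: 17==17 found!

Found at 1, 2 comps


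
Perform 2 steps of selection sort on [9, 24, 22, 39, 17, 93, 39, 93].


Initial: [9, 24, 22, 39, 17, 93, 39, 93]
Step 1: min=9 at 0
  Swap: [9, 24, 22, 39, 17, 93, 39, 93]
Step 2: min=17 at 4
  Swap: [9, 17, 22, 39, 24, 93, 39, 93]

After 2 steps: [9, 17, 22, 39, 24, 93, 39, 93]


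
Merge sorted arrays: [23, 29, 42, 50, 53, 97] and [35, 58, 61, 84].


Take 23 from A
Take 29 from A
Take 35 from B
Take 42 from A
Take 50 from A
Take 53 from A
Take 58 from B
Take 61 from B
Take 84 from B

Merged: [23, 29, 35, 42, 50, 53, 58, 61, 84, 97]


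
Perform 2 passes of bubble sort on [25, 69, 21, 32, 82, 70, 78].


Initial: [25, 69, 21, 32, 82, 70, 78]
Pass 1: [25, 21, 32, 69, 70, 78, 82] (4 swaps)
Pass 2: [21, 25, 32, 69, 70, 78, 82] (1 swaps)

After 2 passes: [21, 25, 32, 69, 70, 78, 82]


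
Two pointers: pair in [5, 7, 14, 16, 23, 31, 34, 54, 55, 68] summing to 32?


lo=0(5)+hi=9(68)=73
lo=0(5)+hi=8(55)=60
lo=0(5)+hi=7(54)=59
lo=0(5)+hi=6(34)=39
lo=0(5)+hi=5(31)=36
lo=0(5)+hi=4(23)=28
lo=1(7)+hi=4(23)=30
lo=2(14)+hi=4(23)=37
lo=2(14)+hi=3(16)=30

No pair found


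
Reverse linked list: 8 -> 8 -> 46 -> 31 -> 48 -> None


Step 1: curr=8, set curr.next=prev(None) | reversed so far: 8
Step 2: curr=8, set curr.next=prev(8) | reversed so far: 8 -> 8
Step 3: curr=46, set curr.next=prev(8) | reversed so far: 46 -> 8 -> 8
Step 4: curr=31, set curr.next=prev(46) | reversed so far: 31 -> 46 -> 8 -> 8
Step 5: curr=48, set curr.next=prev(31) | reversed so far: 48 -> 31 -> 46 -> 8 -> 8

48 -> 31 -> 46 -> 8 -> 8 -> None


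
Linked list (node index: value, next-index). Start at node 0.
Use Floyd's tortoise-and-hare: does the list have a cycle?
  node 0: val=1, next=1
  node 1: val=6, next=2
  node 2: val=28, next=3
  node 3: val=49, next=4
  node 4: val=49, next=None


Floyd's tortoise (slow, +1) and hare (fast, +2):
  init: slow=0, fast=0
  step 1: slow=1, fast=2
  step 2: slow=2, fast=4
  step 3: fast -> None, no cycle

Cycle: no


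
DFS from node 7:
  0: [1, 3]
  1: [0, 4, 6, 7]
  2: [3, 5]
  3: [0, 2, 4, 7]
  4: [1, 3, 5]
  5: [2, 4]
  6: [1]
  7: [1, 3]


Visit 7, push [3, 1]
Visit 1, push [6, 4, 0]
Visit 0, push [3]
Visit 3, push [4, 2]
Visit 2, push [5]
Visit 5, push [4]
Visit 4, push []
Visit 6, push []

DFS order: [7, 1, 0, 3, 2, 5, 4, 6]


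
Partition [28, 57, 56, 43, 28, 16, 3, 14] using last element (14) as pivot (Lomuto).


Pivot: 14
  3 <= 14: swap -> [3, 57, 56, 43, 28, 16, 28, 14]
Place pivot at 1: [3, 14, 56, 43, 28, 16, 28, 57]

Partitioned: [3, 14, 56, 43, 28, 16, 28, 57]


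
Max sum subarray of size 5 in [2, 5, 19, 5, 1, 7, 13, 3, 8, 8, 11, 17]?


[0:5]: 32
[1:6]: 37
[2:7]: 45
[3:8]: 29
[4:9]: 32
[5:10]: 39
[6:11]: 43
[7:12]: 47

Max: 47 at [7:12]


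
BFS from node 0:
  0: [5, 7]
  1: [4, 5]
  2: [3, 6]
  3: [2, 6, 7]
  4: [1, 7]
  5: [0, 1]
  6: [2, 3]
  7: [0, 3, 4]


Visit 0, enqueue [5, 7]
Visit 5, enqueue [1]
Visit 7, enqueue [3, 4]
Visit 1, enqueue []
Visit 3, enqueue [2, 6]
Visit 4, enqueue []
Visit 2, enqueue []
Visit 6, enqueue []

BFS order: [0, 5, 7, 1, 3, 4, 2, 6]


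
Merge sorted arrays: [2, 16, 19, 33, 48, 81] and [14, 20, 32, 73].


Take 2 from A
Take 14 from B
Take 16 from A
Take 19 from A
Take 20 from B
Take 32 from B
Take 33 from A
Take 48 from A
Take 73 from B

Merged: [2, 14, 16, 19, 20, 32, 33, 48, 73, 81]


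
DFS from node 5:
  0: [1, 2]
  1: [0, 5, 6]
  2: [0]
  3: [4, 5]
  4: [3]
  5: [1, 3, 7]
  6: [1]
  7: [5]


Visit 5, push [7, 3, 1]
Visit 1, push [6, 0]
Visit 0, push [2]
Visit 2, push []
Visit 6, push []
Visit 3, push [4]
Visit 4, push []
Visit 7, push []

DFS order: [5, 1, 0, 2, 6, 3, 4, 7]


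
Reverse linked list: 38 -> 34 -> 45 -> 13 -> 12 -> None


Step 1: curr=38, set curr.next=prev(None) | reversed so far: 38
Step 2: curr=34, set curr.next=prev(38) | reversed so far: 34 -> 38
Step 3: curr=45, set curr.next=prev(34) | reversed so far: 45 -> 34 -> 38
Step 4: curr=13, set curr.next=prev(45) | reversed so far: 13 -> 45 -> 34 -> 38
Step 5: curr=12, set curr.next=prev(13) | reversed so far: 12 -> 13 -> 45 -> 34 -> 38

12 -> 13 -> 45 -> 34 -> 38 -> None


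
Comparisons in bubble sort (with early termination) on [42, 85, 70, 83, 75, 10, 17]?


Algorithm: bubble sort (with early termination)
Input: [42, 85, 70, 83, 75, 10, 17]
Sorted: [10, 17, 42, 70, 75, 83, 85]

21


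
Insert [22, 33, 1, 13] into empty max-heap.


Insert 22: [22]
Insert 33: [33, 22]
Insert 1: [33, 22, 1]
Insert 13: [33, 22, 1, 13]

Final heap: [33, 22, 1, 13]


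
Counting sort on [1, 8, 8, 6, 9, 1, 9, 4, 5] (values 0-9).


Input: [1, 8, 8, 6, 9, 1, 9, 4, 5]
Counts: [0, 2, 0, 0, 1, 1, 1, 0, 2, 2]

Sorted: [1, 1, 4, 5, 6, 8, 8, 9, 9]


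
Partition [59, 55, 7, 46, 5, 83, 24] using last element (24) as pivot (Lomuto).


Pivot: 24
  7 <= 24: swap -> [7, 55, 59, 46, 5, 83, 24]
  5 <= 24: swap -> [7, 5, 59, 46, 55, 83, 24]
Place pivot at 2: [7, 5, 24, 46, 55, 83, 59]

Partitioned: [7, 5, 24, 46, 55, 83, 59]


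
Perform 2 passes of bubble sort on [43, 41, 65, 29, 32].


Initial: [43, 41, 65, 29, 32]
Pass 1: [41, 43, 29, 32, 65] (3 swaps)
Pass 2: [41, 29, 32, 43, 65] (2 swaps)

After 2 passes: [41, 29, 32, 43, 65]


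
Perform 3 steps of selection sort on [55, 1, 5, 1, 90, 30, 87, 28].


Initial: [55, 1, 5, 1, 90, 30, 87, 28]
Step 1: min=1 at 1
  Swap: [1, 55, 5, 1, 90, 30, 87, 28]
Step 2: min=1 at 3
  Swap: [1, 1, 5, 55, 90, 30, 87, 28]
Step 3: min=5 at 2
  Swap: [1, 1, 5, 55, 90, 30, 87, 28]

After 3 steps: [1, 1, 5, 55, 90, 30, 87, 28]


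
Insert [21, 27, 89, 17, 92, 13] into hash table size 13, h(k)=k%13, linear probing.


Insert 21: h=8 -> slot 8
Insert 27: h=1 -> slot 1
Insert 89: h=11 -> slot 11
Insert 17: h=4 -> slot 4
Insert 92: h=1, 1 probes -> slot 2
Insert 13: h=0 -> slot 0

Table: [13, 27, 92, None, 17, None, None, None, 21, None, None, 89, None]


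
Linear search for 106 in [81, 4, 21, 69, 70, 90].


i=0: 81!=106
i=1: 4!=106
i=2: 21!=106
i=3: 69!=106
i=4: 70!=106
i=5: 90!=106

Not found, 6 comps


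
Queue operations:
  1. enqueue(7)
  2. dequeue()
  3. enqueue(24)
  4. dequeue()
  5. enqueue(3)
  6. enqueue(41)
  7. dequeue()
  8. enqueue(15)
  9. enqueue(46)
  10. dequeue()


enqueue(7) -> [7]
dequeue()->7, []
enqueue(24) -> [24]
dequeue()->24, []
enqueue(3) -> [3]
enqueue(41) -> [3, 41]
dequeue()->3, [41]
enqueue(15) -> [41, 15]
enqueue(46) -> [41, 15, 46]
dequeue()->41, [15, 46]

Final queue: [15, 46]


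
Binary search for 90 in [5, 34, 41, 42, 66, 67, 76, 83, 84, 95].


Step 1: lo=0, hi=9, mid=4, val=66
Step 2: lo=5, hi=9, mid=7, val=83
Step 3: lo=8, hi=9, mid=8, val=84
Step 4: lo=9, hi=9, mid=9, val=95

Not found


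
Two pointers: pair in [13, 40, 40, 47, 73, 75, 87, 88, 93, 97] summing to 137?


lo=0(13)+hi=9(97)=110
lo=1(40)+hi=9(97)=137

Yes: 40+97=137


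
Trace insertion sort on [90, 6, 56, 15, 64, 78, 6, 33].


Initial: [90, 6, 56, 15, 64, 78, 6, 33]
Insert 6: [6, 90, 56, 15, 64, 78, 6, 33]
Insert 56: [6, 56, 90, 15, 64, 78, 6, 33]
Insert 15: [6, 15, 56, 90, 64, 78, 6, 33]
Insert 64: [6, 15, 56, 64, 90, 78, 6, 33]
Insert 78: [6, 15, 56, 64, 78, 90, 6, 33]
Insert 6: [6, 6, 15, 56, 64, 78, 90, 33]
Insert 33: [6, 6, 15, 33, 56, 64, 78, 90]

Sorted: [6, 6, 15, 33, 56, 64, 78, 90]


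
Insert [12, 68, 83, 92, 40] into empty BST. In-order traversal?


Insert 12: root
Insert 68: R from 12
Insert 83: R from 12 -> R from 68
Insert 92: R from 12 -> R from 68 -> R from 83
Insert 40: R from 12 -> L from 68

In-order: [12, 40, 68, 83, 92]


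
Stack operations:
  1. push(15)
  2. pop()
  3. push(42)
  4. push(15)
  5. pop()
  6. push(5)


push(15) -> [15]
pop()->15, []
push(42) -> [42]
push(15) -> [42, 15]
pop()->15, [42]
push(5) -> [42, 5]

Final stack: [42, 5]


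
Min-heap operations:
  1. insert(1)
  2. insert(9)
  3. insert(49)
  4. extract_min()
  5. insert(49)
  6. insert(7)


insert(1) -> [1]
insert(9) -> [1, 9]
insert(49) -> [1, 9, 49]
extract_min()->1, [9, 49]
insert(49) -> [9, 49, 49]
insert(7) -> [7, 9, 49, 49]

Final heap: [7, 9, 49, 49]


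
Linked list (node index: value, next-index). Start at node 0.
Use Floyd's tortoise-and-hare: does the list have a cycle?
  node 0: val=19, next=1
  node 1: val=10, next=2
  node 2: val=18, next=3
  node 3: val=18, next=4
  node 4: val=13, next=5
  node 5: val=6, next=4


Floyd's tortoise (slow, +1) and hare (fast, +2):
  init: slow=0, fast=0
  step 1: slow=1, fast=2
  step 2: slow=2, fast=4
  step 3: slow=3, fast=4
  step 4: slow=4, fast=4
  slow == fast at node 4: cycle detected

Cycle: yes


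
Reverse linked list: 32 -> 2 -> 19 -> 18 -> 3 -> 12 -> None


Step 1: curr=32, set curr.next=prev(None) | reversed so far: 32
Step 2: curr=2, set curr.next=prev(32) | reversed so far: 2 -> 32
Step 3: curr=19, set curr.next=prev(2) | reversed so far: 19 -> 2 -> 32
Step 4: curr=18, set curr.next=prev(19) | reversed so far: 18 -> 19 -> 2 -> 32
Step 5: curr=3, set curr.next=prev(18) | reversed so far: 3 -> 18 -> 19 -> 2 -> 32
Step 6: curr=12, set curr.next=prev(3) | reversed so far: 12 -> 3 -> 18 -> 19 -> 2 -> 32

12 -> 3 -> 18 -> 19 -> 2 -> 32 -> None


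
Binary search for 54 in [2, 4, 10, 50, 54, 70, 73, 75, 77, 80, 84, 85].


Step 1: lo=0, hi=11, mid=5, val=70
Step 2: lo=0, hi=4, mid=2, val=10
Step 3: lo=3, hi=4, mid=3, val=50
Step 4: lo=4, hi=4, mid=4, val=54

Found at index 4


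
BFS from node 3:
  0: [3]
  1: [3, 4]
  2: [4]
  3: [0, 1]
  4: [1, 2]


Visit 3, enqueue [0, 1]
Visit 0, enqueue []
Visit 1, enqueue [4]
Visit 4, enqueue [2]
Visit 2, enqueue []

BFS order: [3, 0, 1, 4, 2]


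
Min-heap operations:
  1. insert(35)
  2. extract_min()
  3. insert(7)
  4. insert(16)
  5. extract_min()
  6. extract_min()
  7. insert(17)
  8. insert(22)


insert(35) -> [35]
extract_min()->35, []
insert(7) -> [7]
insert(16) -> [7, 16]
extract_min()->7, [16]
extract_min()->16, []
insert(17) -> [17]
insert(22) -> [17, 22]

Final heap: [17, 22]


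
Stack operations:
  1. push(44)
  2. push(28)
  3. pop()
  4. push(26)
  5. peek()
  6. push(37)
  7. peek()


push(44) -> [44]
push(28) -> [44, 28]
pop()->28, [44]
push(26) -> [44, 26]
peek()->26
push(37) -> [44, 26, 37]
peek()->37

Final stack: [44, 26, 37]


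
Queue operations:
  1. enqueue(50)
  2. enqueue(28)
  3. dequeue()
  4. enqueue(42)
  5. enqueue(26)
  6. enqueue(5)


enqueue(50) -> [50]
enqueue(28) -> [50, 28]
dequeue()->50, [28]
enqueue(42) -> [28, 42]
enqueue(26) -> [28, 42, 26]
enqueue(5) -> [28, 42, 26, 5]

Final queue: [28, 42, 26, 5]


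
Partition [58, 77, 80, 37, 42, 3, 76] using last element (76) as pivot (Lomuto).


Pivot: 76
  58 <= 76: advance i (no swap)
  37 <= 76: swap -> [58, 37, 80, 77, 42, 3, 76]
  42 <= 76: swap -> [58, 37, 42, 77, 80, 3, 76]
  3 <= 76: swap -> [58, 37, 42, 3, 80, 77, 76]
Place pivot at 4: [58, 37, 42, 3, 76, 77, 80]

Partitioned: [58, 37, 42, 3, 76, 77, 80]


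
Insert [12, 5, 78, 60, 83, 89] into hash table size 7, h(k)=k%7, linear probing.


Insert 12: h=5 -> slot 5
Insert 5: h=5, 1 probes -> slot 6
Insert 78: h=1 -> slot 1
Insert 60: h=4 -> slot 4
Insert 83: h=6, 1 probes -> slot 0
Insert 89: h=5, 4 probes -> slot 2

Table: [83, 78, 89, None, 60, 12, 5]


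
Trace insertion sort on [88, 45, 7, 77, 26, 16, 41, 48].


Initial: [88, 45, 7, 77, 26, 16, 41, 48]
Insert 45: [45, 88, 7, 77, 26, 16, 41, 48]
Insert 7: [7, 45, 88, 77, 26, 16, 41, 48]
Insert 77: [7, 45, 77, 88, 26, 16, 41, 48]
Insert 26: [7, 26, 45, 77, 88, 16, 41, 48]
Insert 16: [7, 16, 26, 45, 77, 88, 41, 48]
Insert 41: [7, 16, 26, 41, 45, 77, 88, 48]
Insert 48: [7, 16, 26, 41, 45, 48, 77, 88]

Sorted: [7, 16, 26, 41, 45, 48, 77, 88]


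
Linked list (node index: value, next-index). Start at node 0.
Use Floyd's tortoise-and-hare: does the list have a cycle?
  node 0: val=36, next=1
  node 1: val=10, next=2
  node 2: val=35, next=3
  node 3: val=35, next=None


Floyd's tortoise (slow, +1) and hare (fast, +2):
  init: slow=0, fast=0
  step 1: slow=1, fast=2
  step 2: fast 2->3->None, no cycle

Cycle: no


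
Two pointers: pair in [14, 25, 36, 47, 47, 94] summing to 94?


lo=0(14)+hi=5(94)=108
lo=0(14)+hi=4(47)=61
lo=1(25)+hi=4(47)=72
lo=2(36)+hi=4(47)=83
lo=3(47)+hi=4(47)=94

Yes: 47+47=94


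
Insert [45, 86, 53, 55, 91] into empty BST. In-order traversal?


Insert 45: root
Insert 86: R from 45
Insert 53: R from 45 -> L from 86
Insert 55: R from 45 -> L from 86 -> R from 53
Insert 91: R from 45 -> R from 86

In-order: [45, 53, 55, 86, 91]


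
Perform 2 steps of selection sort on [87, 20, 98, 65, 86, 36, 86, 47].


Initial: [87, 20, 98, 65, 86, 36, 86, 47]
Step 1: min=20 at 1
  Swap: [20, 87, 98, 65, 86, 36, 86, 47]
Step 2: min=36 at 5
  Swap: [20, 36, 98, 65, 86, 87, 86, 47]

After 2 steps: [20, 36, 98, 65, 86, 87, 86, 47]


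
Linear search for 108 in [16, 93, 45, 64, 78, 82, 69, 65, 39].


i=0: 16!=108
i=1: 93!=108
i=2: 45!=108
i=3: 64!=108
i=4: 78!=108
i=5: 82!=108
i=6: 69!=108
i=7: 65!=108
i=8: 39!=108

Not found, 9 comps


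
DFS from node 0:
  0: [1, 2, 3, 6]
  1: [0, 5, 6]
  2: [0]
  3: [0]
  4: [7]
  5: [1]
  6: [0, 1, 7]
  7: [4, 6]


Visit 0, push [6, 3, 2, 1]
Visit 1, push [6, 5]
Visit 5, push []
Visit 6, push [7]
Visit 7, push [4]
Visit 4, push []
Visit 2, push []
Visit 3, push []

DFS order: [0, 1, 5, 6, 7, 4, 2, 3]


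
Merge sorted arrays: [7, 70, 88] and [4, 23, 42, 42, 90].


Take 4 from B
Take 7 from A
Take 23 from B
Take 42 from B
Take 42 from B
Take 70 from A
Take 88 from A

Merged: [4, 7, 23, 42, 42, 70, 88, 90]


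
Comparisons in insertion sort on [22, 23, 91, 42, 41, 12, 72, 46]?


Algorithm: insertion sort
Input: [22, 23, 91, 42, 41, 12, 72, 46]
Sorted: [12, 22, 23, 41, 42, 46, 72, 91]

17


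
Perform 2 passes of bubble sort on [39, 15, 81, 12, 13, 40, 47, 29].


Initial: [39, 15, 81, 12, 13, 40, 47, 29]
Pass 1: [15, 39, 12, 13, 40, 47, 29, 81] (6 swaps)
Pass 2: [15, 12, 13, 39, 40, 29, 47, 81] (3 swaps)

After 2 passes: [15, 12, 13, 39, 40, 29, 47, 81]


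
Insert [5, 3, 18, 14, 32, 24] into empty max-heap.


Insert 5: [5]
Insert 3: [5, 3]
Insert 18: [18, 3, 5]
Insert 14: [18, 14, 5, 3]
Insert 32: [32, 18, 5, 3, 14]
Insert 24: [32, 18, 24, 3, 14, 5]

Final heap: [32, 18, 24, 3, 14, 5]


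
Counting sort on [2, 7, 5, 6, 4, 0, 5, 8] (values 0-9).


Input: [2, 7, 5, 6, 4, 0, 5, 8]
Counts: [1, 0, 1, 0, 1, 2, 1, 1, 1, 0]

Sorted: [0, 2, 4, 5, 5, 6, 7, 8]


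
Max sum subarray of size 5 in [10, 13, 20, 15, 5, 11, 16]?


[0:5]: 63
[1:6]: 64
[2:7]: 67

Max: 67 at [2:7]


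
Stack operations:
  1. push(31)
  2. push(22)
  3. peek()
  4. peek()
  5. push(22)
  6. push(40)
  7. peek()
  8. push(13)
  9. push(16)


push(31) -> [31]
push(22) -> [31, 22]
peek()->22
peek()->22
push(22) -> [31, 22, 22]
push(40) -> [31, 22, 22, 40]
peek()->40
push(13) -> [31, 22, 22, 40, 13]
push(16) -> [31, 22, 22, 40, 13, 16]

Final stack: [31, 22, 22, 40, 13, 16]


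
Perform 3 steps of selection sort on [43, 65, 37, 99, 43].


Initial: [43, 65, 37, 99, 43]
Step 1: min=37 at 2
  Swap: [37, 65, 43, 99, 43]
Step 2: min=43 at 2
  Swap: [37, 43, 65, 99, 43]
Step 3: min=43 at 4
  Swap: [37, 43, 43, 99, 65]

After 3 steps: [37, 43, 43, 99, 65]


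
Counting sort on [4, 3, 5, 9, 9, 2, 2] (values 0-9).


Input: [4, 3, 5, 9, 9, 2, 2]
Counts: [0, 0, 2, 1, 1, 1, 0, 0, 0, 2]

Sorted: [2, 2, 3, 4, 5, 9, 9]


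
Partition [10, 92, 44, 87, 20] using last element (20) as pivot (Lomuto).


Pivot: 20
  10 <= 20: advance i (no swap)
Place pivot at 1: [10, 20, 44, 87, 92]

Partitioned: [10, 20, 44, 87, 92]


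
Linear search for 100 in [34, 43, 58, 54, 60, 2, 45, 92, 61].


i=0: 34!=100
i=1: 43!=100
i=2: 58!=100
i=3: 54!=100
i=4: 60!=100
i=5: 2!=100
i=6: 45!=100
i=7: 92!=100
i=8: 61!=100

Not found, 9 comps
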